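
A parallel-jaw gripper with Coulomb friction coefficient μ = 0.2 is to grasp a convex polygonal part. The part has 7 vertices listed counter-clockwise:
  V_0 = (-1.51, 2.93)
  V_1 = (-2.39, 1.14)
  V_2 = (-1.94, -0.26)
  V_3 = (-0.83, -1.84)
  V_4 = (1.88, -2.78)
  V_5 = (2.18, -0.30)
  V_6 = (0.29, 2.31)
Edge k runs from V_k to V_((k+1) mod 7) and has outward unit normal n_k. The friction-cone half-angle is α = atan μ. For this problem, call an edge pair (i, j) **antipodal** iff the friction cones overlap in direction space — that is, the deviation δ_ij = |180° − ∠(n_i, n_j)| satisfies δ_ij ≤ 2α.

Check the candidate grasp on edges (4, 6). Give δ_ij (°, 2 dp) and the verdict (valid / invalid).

α = atan 0.2 = 11.31°;  2α = 22.62°
edge 4: e_4 = (+0.30, +2.48);  n_4 = (+0.9928, -0.1201)
edge 6: e_6 = (-1.80, +0.62);  n_6 = (+0.3257, +0.9455)
∠(n_4, n_6) = 77.89°
δ = |180° − 77.89°| = 102.11°
102.11° > 2α = 22.62°  →  invalid

δ = 102.11°, invalid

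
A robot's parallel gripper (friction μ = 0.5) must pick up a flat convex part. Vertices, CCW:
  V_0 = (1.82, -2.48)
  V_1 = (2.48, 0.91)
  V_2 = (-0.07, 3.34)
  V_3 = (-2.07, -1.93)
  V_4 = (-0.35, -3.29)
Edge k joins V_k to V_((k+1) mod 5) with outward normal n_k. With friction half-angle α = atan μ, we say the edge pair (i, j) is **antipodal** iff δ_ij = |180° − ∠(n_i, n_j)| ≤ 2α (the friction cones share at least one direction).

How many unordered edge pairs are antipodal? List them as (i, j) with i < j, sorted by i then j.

count = 3; pairs: (0,2), (1,3), (2,4)

α = atan 0.5 = 26.57°;  2α = 53.13°
n_0 = (+0.9816, -0.1911)
n_1 = (+0.6899, +0.7239)
n_2 = (-0.9349, +0.3548)
n_3 = (-0.6202, -0.7844)
n_4 = (+0.3497, -0.9369)
  (0,1): δ = 122.60°  ·
  (0,2): δ = 9.76°  ✓
  (0,3): δ = 62.68°  ·
  (0,4): δ = 121.49°  ·
  (1,2): δ = 67.16°  ·
  (1,3): δ = 5.29°  ✓
  (1,4): δ = 64.09°  ·
  (2,3): δ = 107.55°  ·
  (2,4): δ = 48.75°  ✓
  (3,4): δ = 121.20°  ·
antipodal pairs: 3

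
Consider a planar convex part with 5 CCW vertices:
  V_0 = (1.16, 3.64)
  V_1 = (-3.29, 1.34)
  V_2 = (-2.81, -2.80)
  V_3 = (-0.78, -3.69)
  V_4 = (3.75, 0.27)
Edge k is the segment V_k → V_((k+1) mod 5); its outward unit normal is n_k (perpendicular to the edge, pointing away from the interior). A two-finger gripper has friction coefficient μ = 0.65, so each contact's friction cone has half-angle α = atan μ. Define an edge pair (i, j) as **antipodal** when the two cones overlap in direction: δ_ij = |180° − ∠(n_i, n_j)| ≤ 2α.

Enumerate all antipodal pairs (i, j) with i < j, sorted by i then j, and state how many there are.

count = 5; pairs: (0,2), (0,3), (1,3), (1,4), (2,4)

α = atan 0.65 = 33.02°;  2α = 66.05°
n_0 = (-0.4592, +0.8884)
n_1 = (-0.9933, -0.1152)
n_2 = (-0.4015, -0.9158)
n_3 = (+0.6582, -0.7529)
n_4 = (+0.7929, +0.6094)
  (0,1): δ = 110.72°  ·
  (0,2): δ = 51.01°  ✓
  (0,3): δ = 13.83°  ✓
  (0,4): δ = 100.21°  ·
  (1,2): δ = 120.29°  ·
  (1,3): δ = 55.45°  ✓
  (1,4): δ = 30.93°  ✓
  (2,3): δ = 115.17°  ·
  (2,4): δ = 28.78°  ✓
  (3,4): δ = 93.62°  ·
antipodal pairs: 5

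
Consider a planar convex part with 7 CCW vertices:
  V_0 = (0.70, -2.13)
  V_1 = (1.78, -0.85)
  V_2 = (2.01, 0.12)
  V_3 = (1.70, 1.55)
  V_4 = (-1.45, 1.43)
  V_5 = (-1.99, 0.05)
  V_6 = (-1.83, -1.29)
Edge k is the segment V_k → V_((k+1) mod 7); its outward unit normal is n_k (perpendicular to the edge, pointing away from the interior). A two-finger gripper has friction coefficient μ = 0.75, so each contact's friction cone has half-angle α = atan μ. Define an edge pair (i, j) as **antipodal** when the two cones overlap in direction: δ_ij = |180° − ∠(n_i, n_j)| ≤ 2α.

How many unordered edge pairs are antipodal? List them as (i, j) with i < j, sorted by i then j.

count = 9; pairs: (0,3), (0,4), (0,5), (1,4), (1,5), (2,4), (2,5), (2,6), (3,6)

α = atan 0.75 = 36.87°;  2α = 73.74°
n_0 = (+0.7643, -0.6449)
n_1 = (+0.9730, -0.2307)
n_2 = (+0.9773, +0.2119)
n_3 = (-0.0381, +0.9993)
n_4 = (-0.9312, +0.3644)
n_5 = (-0.9929, -0.1186)
n_6 = (-0.3151, -0.9491)
  (0,1): δ = 153.18°  ·
  (0,2): δ = 127.61°  ·
  (0,3): δ = 47.66°  ✓
  (0,4): δ = 18.79°  ✓
  (0,5): δ = 46.97°  ✓
  (0,6): δ = 111.79°  ·
  (1,2): δ = 154.43°  ·
  (1,3): δ = 74.48°  ·
  (1,4): δ = 8.03°  ✓
  (1,5): δ = 20.15°  ✓
  (1,6): δ = 84.97°  ·
  (2,3): δ = 100.05°  ·
  (2,4): δ = 33.60°  ✓
  (2,5): δ = 5.42°  ✓
  (2,6): δ = 59.40°  ✓
  (3,4): δ = 113.55°  ·
  (3,5): δ = 85.37°  ·
  (3,6): δ = 20.55°  ✓
  (4,5): δ = 151.82°  ·
  (4,6): δ = 87.00°  ·
  (5,6): δ = 115.18°  ·
antipodal pairs: 9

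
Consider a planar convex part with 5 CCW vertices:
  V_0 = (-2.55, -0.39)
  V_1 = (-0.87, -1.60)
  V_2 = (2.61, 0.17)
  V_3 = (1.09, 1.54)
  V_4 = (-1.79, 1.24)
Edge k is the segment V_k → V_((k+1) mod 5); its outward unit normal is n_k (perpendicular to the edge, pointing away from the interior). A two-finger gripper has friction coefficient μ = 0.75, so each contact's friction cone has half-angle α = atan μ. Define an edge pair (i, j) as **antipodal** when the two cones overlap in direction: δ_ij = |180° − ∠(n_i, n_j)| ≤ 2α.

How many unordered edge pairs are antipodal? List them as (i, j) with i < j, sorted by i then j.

count = 6; pairs: (0,2), (0,3), (1,2), (1,3), (1,4), (2,4)

α = atan 0.75 = 36.87°;  2α = 73.74°
n_0 = (-0.5844, -0.8114)
n_1 = (+0.4534, -0.8913)
n_2 = (+0.6695, +0.7428)
n_3 = (-0.1036, +0.9946)
n_4 = (-0.9063, +0.4226)
  (0,1): δ = 117.28°  ·
  (0,2): δ = 6.27°  ✓
  (0,3): δ = 41.71°  ✓
  (0,4): δ = 100.77°  ·
  (1,2): δ = 68.99°  ✓
  (1,3): δ = 21.01°  ✓
  (1,4): δ = 38.04°  ✓
  (2,3): δ = 132.02°  ·
  (2,4): δ = 72.97°  ✓
  (3,4): δ = 120.94°  ·
antipodal pairs: 6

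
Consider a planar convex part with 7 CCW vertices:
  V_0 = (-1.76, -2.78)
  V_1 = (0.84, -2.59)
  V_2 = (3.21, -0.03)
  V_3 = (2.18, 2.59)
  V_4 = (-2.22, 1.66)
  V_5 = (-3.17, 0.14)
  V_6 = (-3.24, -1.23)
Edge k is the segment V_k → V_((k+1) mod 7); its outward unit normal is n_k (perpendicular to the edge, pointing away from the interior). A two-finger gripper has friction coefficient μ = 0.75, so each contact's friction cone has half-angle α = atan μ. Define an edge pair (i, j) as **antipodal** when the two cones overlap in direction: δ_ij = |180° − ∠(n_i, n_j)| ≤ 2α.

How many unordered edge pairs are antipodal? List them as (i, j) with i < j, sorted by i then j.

count = 10; pairs: (0,2), (0,3), (0,4), (1,3), (1,4), (1,5), (2,4), (2,5), (2,6), (3,6)

α = atan 0.75 = 36.87°;  2α = 73.74°
n_0 = (+0.0729, -0.9973)
n_1 = (+0.7338, -0.6794)
n_2 = (+0.9307, +0.3659)
n_3 = (-0.2068, +0.9784)
n_4 = (-0.8480, +0.5300)
n_5 = (-0.9987, +0.0510)
n_6 = (-0.7232, -0.6906)
  (0,1): δ = 136.97°  ·
  (0,2): δ = 72.72°  ✓
  (0,3): δ = 7.76°  ✓
  (0,4): δ = 53.82°  ✓
  (0,5): δ = 82.90°  ·
  (0,6): δ = 129.50°  ·
  (1,2): δ = 115.75°  ·
  (1,3): δ = 35.27°  ✓
  (1,4): δ = 10.79°  ✓
  (1,5): δ = 39.87°  ✓
  (1,6): δ = 86.47°  ·
  (2,3): δ = 99.53°  ·
  (2,4): δ = 53.47°  ✓
  (2,5): δ = 24.39°  ✓
  (2,6): δ = 22.22°  ✓
  (3,4): δ = 133.94°  ·
  (3,5): δ = 104.86°  ·
  (3,6): δ = 58.26°  ✓
  (4,5): δ = 150.92°  ·
  (4,6): δ = 104.32°  ·
  (5,6): δ = 133.40°  ·
antipodal pairs: 10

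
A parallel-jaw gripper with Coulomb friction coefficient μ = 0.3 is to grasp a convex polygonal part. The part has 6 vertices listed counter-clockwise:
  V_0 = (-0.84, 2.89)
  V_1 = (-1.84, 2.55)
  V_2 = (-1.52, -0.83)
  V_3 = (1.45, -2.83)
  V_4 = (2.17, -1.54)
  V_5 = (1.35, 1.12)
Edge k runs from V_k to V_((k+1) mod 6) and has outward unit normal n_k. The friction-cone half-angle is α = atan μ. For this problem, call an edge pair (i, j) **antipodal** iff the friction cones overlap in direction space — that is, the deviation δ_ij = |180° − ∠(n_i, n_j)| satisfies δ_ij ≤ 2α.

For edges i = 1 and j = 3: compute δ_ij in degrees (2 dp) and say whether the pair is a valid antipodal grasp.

δ = 34.58°, invalid

α = atan 0.3 = 16.70°;  2α = 33.40°
edge 1: e_1 = (+0.32, -3.38);  n_1 = (-0.9955, -0.0943)
edge 3: e_3 = (+0.72, +1.29);  n_3 = (+0.8732, -0.4874)
∠(n_1, n_3) = 145.42°
δ = |180° − 145.42°| = 34.58°
34.58° > 2α = 33.40°  →  invalid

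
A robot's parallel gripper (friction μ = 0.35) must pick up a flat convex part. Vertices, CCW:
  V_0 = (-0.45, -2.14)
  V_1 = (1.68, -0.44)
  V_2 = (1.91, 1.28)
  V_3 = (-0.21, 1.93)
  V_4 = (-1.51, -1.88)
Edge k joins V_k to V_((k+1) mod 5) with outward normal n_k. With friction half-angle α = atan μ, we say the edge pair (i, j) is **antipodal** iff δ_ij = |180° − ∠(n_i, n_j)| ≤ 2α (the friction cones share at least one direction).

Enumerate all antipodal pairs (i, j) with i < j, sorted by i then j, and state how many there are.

α = atan 0.35 = 19.29°;  2α = 38.58°
n_0 = (+0.6238, -0.7816)
n_1 = (+0.9912, -0.1325)
n_2 = (+0.2931, +0.9561)
n_3 = (-0.9464, +0.3229)
n_4 = (-0.2382, -0.9712)
  (0,1): δ = 136.21°  ·
  (0,2): δ = 55.64°  ·
  (0,3): δ = 32.57°  ✓
  (0,4): δ = 127.62°  ·
  (1,2): δ = 99.43°  ·
  (1,3): δ = 11.22°  ✓
  (1,4): δ = 83.83°  ·
  (2,3): δ = 91.79°  ·
  (2,4): δ = 3.26°  ✓
  (3,4): δ = 84.94°  ·
antipodal pairs: 3

count = 3; pairs: (0,3), (1,3), (2,4)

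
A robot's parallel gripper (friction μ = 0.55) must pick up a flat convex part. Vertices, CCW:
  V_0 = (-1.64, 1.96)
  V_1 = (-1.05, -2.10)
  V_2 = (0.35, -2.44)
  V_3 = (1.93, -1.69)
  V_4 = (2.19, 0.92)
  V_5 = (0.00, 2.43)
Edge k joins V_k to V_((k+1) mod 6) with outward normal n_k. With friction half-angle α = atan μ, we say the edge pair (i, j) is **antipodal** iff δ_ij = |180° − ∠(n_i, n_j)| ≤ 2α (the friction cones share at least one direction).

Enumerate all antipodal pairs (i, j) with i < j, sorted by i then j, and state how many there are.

α = atan 0.55 = 28.81°;  2α = 57.62°
n_0 = (-0.9896, -0.1438)
n_1 = (-0.2360, -0.9718)
n_2 = (+0.4288, -0.9034)
n_3 = (+0.9951, -0.0991)
n_4 = (+0.5676, +0.8233)
n_5 = (-0.2755, +0.9613)
  (0,1): δ = 111.92°  ·
  (0,2): δ = 72.88°  ·
  (0,3): δ = 13.96°  ✓
  (0,4): δ = 47.15°  ✓
  (0,5): δ = 97.72°  ·
  (1,2): δ = 140.96°  ·
  (1,3): δ = 82.04°  ·
  (1,4): δ = 20.94°  ✓
  (1,5): δ = 29.64°  ✓
  (2,3): δ = 121.08°  ·
  (2,4): δ = 59.98°  ·
  (2,5): δ = 9.40°  ✓
  (3,4): δ = 118.90°  ·
  (3,5): δ = 68.32°  ·
  (4,5): δ = 129.42°  ·
antipodal pairs: 5

count = 5; pairs: (0,3), (0,4), (1,4), (1,5), (2,5)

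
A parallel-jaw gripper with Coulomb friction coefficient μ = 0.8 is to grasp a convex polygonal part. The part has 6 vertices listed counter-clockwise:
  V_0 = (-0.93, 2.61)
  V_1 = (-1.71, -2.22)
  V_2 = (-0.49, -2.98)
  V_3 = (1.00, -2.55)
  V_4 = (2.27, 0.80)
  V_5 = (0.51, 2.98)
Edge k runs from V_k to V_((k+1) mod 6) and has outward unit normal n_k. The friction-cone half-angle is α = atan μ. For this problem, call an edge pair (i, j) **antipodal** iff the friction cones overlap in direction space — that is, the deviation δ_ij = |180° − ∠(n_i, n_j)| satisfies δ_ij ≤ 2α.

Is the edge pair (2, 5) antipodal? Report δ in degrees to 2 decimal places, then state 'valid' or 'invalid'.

α = atan 0.8 = 38.66°;  2α = 77.32°
edge 2: e_2 = (+1.49, +0.43);  n_2 = (+0.2773, -0.9608)
edge 5: e_5 = (-1.44, -0.37);  n_5 = (-0.2489, +0.9685)
∠(n_2, n_5) = 178.31°
δ = |180° − 178.31°| = 1.69°
1.69° ≤ 2α = 77.32°  →  valid

δ = 1.69°, valid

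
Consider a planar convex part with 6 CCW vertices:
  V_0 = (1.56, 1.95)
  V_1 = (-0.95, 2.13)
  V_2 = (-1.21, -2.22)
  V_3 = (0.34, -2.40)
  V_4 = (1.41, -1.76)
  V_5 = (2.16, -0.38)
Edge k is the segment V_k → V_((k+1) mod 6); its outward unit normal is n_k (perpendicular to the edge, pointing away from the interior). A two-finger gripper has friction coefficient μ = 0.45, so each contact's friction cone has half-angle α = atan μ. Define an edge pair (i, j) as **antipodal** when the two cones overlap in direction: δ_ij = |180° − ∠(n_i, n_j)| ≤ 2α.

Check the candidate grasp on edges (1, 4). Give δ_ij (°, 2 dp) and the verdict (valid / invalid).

α = atan 0.45 = 24.23°;  2α = 48.46°
edge 1: e_1 = (-0.26, -4.35);  n_1 = (-0.9982, +0.0597)
edge 4: e_4 = (+0.75, +1.38);  n_4 = (+0.8786, -0.4775)
∠(n_1, n_4) = 154.90°
δ = |180° − 154.90°| = 25.10°
25.10° ≤ 2α = 48.46°  →  valid

δ = 25.10°, valid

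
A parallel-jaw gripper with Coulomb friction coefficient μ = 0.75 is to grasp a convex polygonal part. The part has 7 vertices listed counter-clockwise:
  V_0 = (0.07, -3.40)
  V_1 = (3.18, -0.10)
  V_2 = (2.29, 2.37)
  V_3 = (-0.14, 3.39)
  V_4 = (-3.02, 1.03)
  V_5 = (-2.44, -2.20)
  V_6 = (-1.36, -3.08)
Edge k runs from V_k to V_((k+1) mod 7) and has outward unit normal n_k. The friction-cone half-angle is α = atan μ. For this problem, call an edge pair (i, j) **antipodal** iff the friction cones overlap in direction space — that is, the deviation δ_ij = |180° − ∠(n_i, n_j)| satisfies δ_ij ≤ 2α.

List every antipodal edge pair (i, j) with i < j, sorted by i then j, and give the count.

count = 11; pairs: (0,2), (0,3), (0,4), (1,3), (1,4), (1,5), (1,6), (2,4), (2,5), (2,6), (3,6)

α = atan 0.75 = 36.87°;  2α = 73.74°
n_0 = (+0.7277, -0.6858)
n_1 = (+0.9408, +0.3390)
n_2 = (+0.3870, +0.9221)
n_3 = (-0.6338, +0.7735)
n_4 = (-0.9843, -0.1767)
n_5 = (-0.6317, -0.7752)
n_6 = (-0.2184, -0.9759)
  (0,1): δ = 116.88°  ·
  (0,2): δ = 69.47°  ✓
  (0,3): δ = 7.37°  ✓
  (0,4): δ = 53.48°  ✓
  (0,5): δ = 94.13°  ·
  (0,6): δ = 120.69°  ·
  (1,2): δ = 132.59°  ·
  (1,3): δ = 70.48°  ✓
  (1,4): δ = 9.64°  ✓
  (1,5): δ = 31.01°  ✓
  (1,6): δ = 57.57°  ✓
  (2,3): δ = 117.90°  ·
  (2,4): δ = 57.05°  ✓
  (2,5): δ = 16.40°  ✓
  (2,6): δ = 10.16°  ✓
  (3,4): δ = 119.15°  ·
  (3,5): δ = 78.51°  ·
  (3,6): δ = 51.95°  ✓
  (4,5): δ = 139.35°  ·
  (4,6): δ = 112.79°  ·
  (5,6): δ = 153.44°  ·
antipodal pairs: 11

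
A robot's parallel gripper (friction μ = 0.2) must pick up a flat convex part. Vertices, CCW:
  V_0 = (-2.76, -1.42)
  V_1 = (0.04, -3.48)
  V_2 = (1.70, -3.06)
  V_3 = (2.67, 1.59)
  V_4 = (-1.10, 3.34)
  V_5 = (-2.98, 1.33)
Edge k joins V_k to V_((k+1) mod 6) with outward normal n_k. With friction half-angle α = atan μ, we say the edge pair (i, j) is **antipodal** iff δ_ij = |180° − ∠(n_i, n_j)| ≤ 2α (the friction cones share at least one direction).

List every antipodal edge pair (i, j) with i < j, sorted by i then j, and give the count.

α = atan 0.2 = 11.31°;  2α = 22.62°
n_0 = (-0.5926, -0.8055)
n_1 = (+0.2453, -0.9695)
n_2 = (+0.9789, -0.2042)
n_3 = (+0.4210, +0.9070)
n_4 = (-0.7303, +0.6831)
n_5 = (-0.9968, -0.0797)
  (0,1): δ = 129.46°  ·
  (0,2): δ = 65.44°  ·
  (0,3): δ = 11.44°  ✓
  (0,4): δ = 83.26°  ·
  (0,5): δ = 130.92°  ·
  (1,2): δ = 115.98°  ·
  (1,3): δ = 39.10°  ·
  (1,4): δ = 32.72°  ·
  (1,5): δ = 80.38°  ·
  (2,3): δ = 103.12°  ·
  (2,4): δ = 31.30°  ·
  (2,5): δ = 16.36°  ✓
  (3,4): δ = 108.19°  ·
  (3,5): δ = 60.53°  ·
  (4,5): δ = 132.34°  ·
antipodal pairs: 2

count = 2; pairs: (0,3), (2,5)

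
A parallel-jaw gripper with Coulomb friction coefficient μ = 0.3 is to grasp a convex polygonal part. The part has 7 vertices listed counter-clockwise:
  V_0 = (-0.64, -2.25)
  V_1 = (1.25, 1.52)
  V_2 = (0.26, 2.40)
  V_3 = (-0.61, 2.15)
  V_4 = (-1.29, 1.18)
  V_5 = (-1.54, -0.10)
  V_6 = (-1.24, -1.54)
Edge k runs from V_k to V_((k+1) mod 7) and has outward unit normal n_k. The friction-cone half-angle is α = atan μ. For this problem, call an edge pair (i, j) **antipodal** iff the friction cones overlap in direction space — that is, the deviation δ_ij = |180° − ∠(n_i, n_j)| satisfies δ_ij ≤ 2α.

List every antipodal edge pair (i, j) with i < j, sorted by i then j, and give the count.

count = 3; pairs: (0,3), (0,4), (1,6)

α = atan 0.3 = 16.70°;  2α = 33.40°
n_0 = (+0.8940, -0.4482)
n_1 = (+0.6644, +0.7474)
n_2 = (-0.2762, +0.9611)
n_3 = (-0.8188, +0.5740)
n_4 = (-0.9815, +0.1917)
n_5 = (-0.9790, -0.2040)
n_6 = (-0.7638, -0.6455)
  (0,1): δ = 105.01°  ·
  (0,2): δ = 47.34°  ·
  (0,3): δ = 8.41°  ✓
  (0,4): δ = 15.57°  ✓
  (0,5): δ = 38.39°  ·
  (0,6): δ = 66.83°  ·
  (1,2): δ = 122.33°  ·
  (1,3): δ = 83.40°  ·
  (1,4): δ = 59.42°  ·
  (1,5): δ = 36.60°  ·
  (1,6): δ = 8.17°  ✓
  (2,3): δ = 141.06°  ·
  (2,4): δ = 117.08°  ·
  (2,5): δ = 94.26°  ·
  (2,6): δ = 65.83°  ·
  (3,4): δ = 156.02°  ·
  (3,5): δ = 133.20°  ·
  (3,6): δ = 104.77°  ·
  (4,5): δ = 157.18°  ·
  (4,6): δ = 128.75°  ·
  (5,6): δ = 151.57°  ·
antipodal pairs: 3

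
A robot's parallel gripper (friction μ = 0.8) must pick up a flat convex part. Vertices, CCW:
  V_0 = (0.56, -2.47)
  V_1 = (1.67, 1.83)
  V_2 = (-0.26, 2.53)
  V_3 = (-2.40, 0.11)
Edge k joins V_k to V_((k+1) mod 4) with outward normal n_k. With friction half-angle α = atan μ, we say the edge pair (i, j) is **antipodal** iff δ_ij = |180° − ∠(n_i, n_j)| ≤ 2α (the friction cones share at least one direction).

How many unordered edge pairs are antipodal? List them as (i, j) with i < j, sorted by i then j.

count = 3; pairs: (0,2), (0,3), (1,3)

α = atan 0.8 = 38.66°;  2α = 77.32°
n_0 = (+0.9683, -0.2499)
n_1 = (+0.3410, +0.9401)
n_2 = (-0.7491, +0.6624)
n_3 = (-0.6571, -0.7538)
  (0,1): δ = 95.46°  ·
  (0,2): δ = 27.01°  ✓
  (0,3): δ = 63.40°  ✓
  (1,2): δ = 111.55°  ·
  (1,3): δ = 21.14°  ✓
  (2,3): δ = 89.59°  ·
antipodal pairs: 3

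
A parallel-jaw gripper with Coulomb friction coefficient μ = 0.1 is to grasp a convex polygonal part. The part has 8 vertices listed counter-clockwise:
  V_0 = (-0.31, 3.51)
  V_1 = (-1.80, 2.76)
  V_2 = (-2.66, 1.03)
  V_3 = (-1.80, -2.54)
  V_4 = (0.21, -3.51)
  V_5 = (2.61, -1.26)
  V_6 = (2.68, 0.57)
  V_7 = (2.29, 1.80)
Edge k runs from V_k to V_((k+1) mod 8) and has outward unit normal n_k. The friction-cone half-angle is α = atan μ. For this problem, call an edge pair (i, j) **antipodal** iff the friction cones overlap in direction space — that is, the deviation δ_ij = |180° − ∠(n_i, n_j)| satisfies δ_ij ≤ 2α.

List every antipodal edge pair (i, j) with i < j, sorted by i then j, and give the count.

α = atan 0.1 = 5.71°;  2α = 11.42°
n_0 = (-0.4496, +0.8932)
n_1 = (-0.8955, +0.4451)
n_2 = (-0.9722, -0.2342)
n_3 = (-0.4346, -0.9006)
n_4 = (+0.6839, -0.7295)
n_5 = (+0.9993, -0.0382)
n_6 = (+0.9532, +0.3022)
n_7 = (+0.5495, +0.8355)
  (0,1): δ = 143.15°  ·
  (0,2): δ = 103.17°  ·
  (0,3): δ = 52.48°  ·
  (0,4): δ = 16.43°  ·
  (0,5): δ = 61.09°  ·
  (0,6): δ = 80.87°  ·
  (0,7): δ = 119.95°  ·
  (1,2): δ = 140.02°  ·
  (1,3): δ = 89.33°  ·
  (1,4): δ = 20.42°  ·
  (1,5): δ = 24.24°  ·
  (1,6): δ = 44.02°  ·
  (1,7): δ = 83.10°  ·
  (2,3): δ = 129.31°  ·
  (2,4): δ = 60.39°  ·
  (2,5): δ = 15.73°  ·
  (2,6): δ = 4.05°  ✓
  (2,7): δ = 43.12°  ·
  (3,4): δ = 111.09°  ·
  (3,5): δ = 66.43°  ·
  (3,6): δ = 46.65°  ·
  (3,7): δ = 7.57°  ✓
  (4,5): δ = 135.34°  ·
  (4,6): δ = 115.56°  ·
  (4,7): δ = 76.49°  ·
  (5,6): δ = 160.22°  ·
  (5,7): δ = 121.14°  ·
  (6,7): δ = 140.93°  ·
antipodal pairs: 2

count = 2; pairs: (2,6), (3,7)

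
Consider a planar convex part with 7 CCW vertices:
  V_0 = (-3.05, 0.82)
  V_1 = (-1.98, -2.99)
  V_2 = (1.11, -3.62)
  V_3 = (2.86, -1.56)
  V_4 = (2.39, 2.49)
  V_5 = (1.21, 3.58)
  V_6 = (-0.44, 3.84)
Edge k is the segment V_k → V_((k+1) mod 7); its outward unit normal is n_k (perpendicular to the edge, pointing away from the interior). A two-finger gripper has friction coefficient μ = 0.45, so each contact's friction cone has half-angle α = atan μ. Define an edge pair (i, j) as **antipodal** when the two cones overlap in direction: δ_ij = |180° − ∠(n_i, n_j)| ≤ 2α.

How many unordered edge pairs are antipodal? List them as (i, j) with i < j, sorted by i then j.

count = 6; pairs: (0,3), (0,4), (1,4), (1,5), (2,6), (3,6)

α = atan 0.45 = 24.23°;  2α = 48.46°
n_0 = (-0.9628, -0.2704)
n_1 = (-0.1998, -0.9798)
n_2 = (+0.7621, -0.6474)
n_3 = (+0.9933, +0.1153)
n_4 = (+0.6785, +0.7346)
n_5 = (+0.1557, +0.9878)
n_6 = (-0.7566, +0.6539)
  (0,1): δ = 117.21°  ·
  (0,2): δ = 56.04°  ·
  (0,3): δ = 9.07°  ✓
  (0,4): δ = 31.58°  ✓
  (0,5): δ = 65.36°  ·
  (0,6): δ = 123.48°  ·
  (1,2): δ = 118.82°  ·
  (1,3): δ = 71.86°  ·
  (1,4): δ = 31.21°  ✓
  (1,5): δ = 2.57°  ✓
  (1,6): δ = 60.69°  ·
  (2,3): δ = 133.03°  ·
  (2,4): δ = 92.38°  ·
  (2,5): δ = 58.61°  ·
  (2,6): δ = 0.49°  ✓
  (3,4): δ = 139.35°  ·
  (3,5): δ = 105.57°  ·
  (3,6): δ = 47.45°  ✓
  (4,5): δ = 146.23°  ·
  (4,6): δ = 88.11°  ·
  (5,6): δ = 121.88°  ·
antipodal pairs: 6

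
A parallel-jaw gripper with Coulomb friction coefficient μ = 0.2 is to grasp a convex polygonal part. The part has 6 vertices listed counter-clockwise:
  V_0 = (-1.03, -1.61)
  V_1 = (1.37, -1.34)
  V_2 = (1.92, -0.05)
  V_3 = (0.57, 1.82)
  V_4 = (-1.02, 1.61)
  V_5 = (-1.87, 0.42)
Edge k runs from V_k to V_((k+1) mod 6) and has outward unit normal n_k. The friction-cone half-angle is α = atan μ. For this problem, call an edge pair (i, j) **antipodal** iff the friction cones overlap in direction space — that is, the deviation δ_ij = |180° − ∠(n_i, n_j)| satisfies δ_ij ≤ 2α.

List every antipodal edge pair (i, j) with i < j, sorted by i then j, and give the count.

α = atan 0.2 = 11.31°;  2α = 22.62°
n_0 = (+0.1118, -0.9937)
n_1 = (+0.9199, -0.3922)
n_2 = (+0.8108, +0.5853)
n_3 = (-0.1309, +0.9914)
n_4 = (-0.8137, +0.5812)
n_5 = (-0.9240, -0.3824)
  (0,1): δ = 119.51°  ·
  (0,2): δ = 60.59°  ·
  (0,3): δ = 1.11°  ✓
  (0,4): δ = 48.04°  ·
  (0,5): δ = 106.06°  ·
  (1,2): δ = 121.08°  ·
  (1,3): δ = 59.38°  ·
  (1,4): δ = 12.45°  ✓
  (1,5): δ = 45.57°  ·
  (2,3): δ = 118.30°  ·
  (2,4): δ = 71.36°  ·
  (2,5): δ = 13.35°  ✓
  (3,4): δ = 133.06°  ·
  (3,5): δ = 75.04°  ·
  (4,5): δ = 121.98°  ·
antipodal pairs: 3

count = 3; pairs: (0,3), (1,4), (2,5)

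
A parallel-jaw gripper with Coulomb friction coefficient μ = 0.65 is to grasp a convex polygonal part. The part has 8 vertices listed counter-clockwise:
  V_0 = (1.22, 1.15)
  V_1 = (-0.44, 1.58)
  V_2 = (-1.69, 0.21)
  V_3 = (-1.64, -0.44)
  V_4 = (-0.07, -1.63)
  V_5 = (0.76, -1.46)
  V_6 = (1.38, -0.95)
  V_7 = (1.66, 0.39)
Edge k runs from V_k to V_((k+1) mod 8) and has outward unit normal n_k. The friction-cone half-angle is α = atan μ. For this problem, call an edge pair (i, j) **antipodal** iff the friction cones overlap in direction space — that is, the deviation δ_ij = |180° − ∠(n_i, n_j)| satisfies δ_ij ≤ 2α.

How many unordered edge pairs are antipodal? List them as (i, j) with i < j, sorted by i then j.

count = 11; pairs: (0,3), (0,4), (0,5), (1,4), (1,5), (1,6), (2,5), (2,6), (2,7), (3,6), (3,7)

α = atan 0.65 = 33.02°;  2α = 66.05°
n_0 = (+0.2508, +0.9680)
n_1 = (-0.7387, +0.6740)
n_2 = (-0.9971, -0.0767)
n_3 = (-0.6041, -0.7969)
n_4 = (+0.2007, -0.9797)
n_5 = (+0.6353, -0.7723)
n_6 = (+0.9789, -0.2045)
n_7 = (+0.8654, +0.5010)
  (0,1): δ = 117.86°  ·
  (0,2): δ = 71.08°  ·
  (0,3): δ = 22.64°  ✓
  (0,4): δ = 26.10°  ✓
  (0,5): δ = 53.96°  ✓
  (0,6): δ = 92.72°  ·
  (0,7): δ = 134.59°  ·
  (1,2): δ = 133.22°  ·
  (1,3): δ = 84.78°  ·
  (1,4): δ = 36.05°  ✓
  (1,5): δ = 8.18°  ✓
  (1,6): δ = 30.58°  ✓
  (1,7): δ = 72.45°  ·
  (2,3): δ = 131.56°  ·
  (2,4): δ = 82.82°  ·
  (2,5): δ = 54.96°  ✓
  (2,6): δ = 16.20°  ✓
  (2,7): δ = 25.67°  ✓
  (3,4): δ = 131.26°  ·
  (3,5): δ = 103.40°  ·
  (3,6): δ = 64.64°  ✓
  (3,7): δ = 22.77°  ✓
  (4,5): δ = 152.14°  ·
  (4,6): δ = 113.38°  ·
  (4,7): δ = 71.51°  ·
  (5,6): δ = 141.24°  ·
  (5,7): δ = 99.37°  ·
  (6,7): δ = 138.13°  ·
antipodal pairs: 11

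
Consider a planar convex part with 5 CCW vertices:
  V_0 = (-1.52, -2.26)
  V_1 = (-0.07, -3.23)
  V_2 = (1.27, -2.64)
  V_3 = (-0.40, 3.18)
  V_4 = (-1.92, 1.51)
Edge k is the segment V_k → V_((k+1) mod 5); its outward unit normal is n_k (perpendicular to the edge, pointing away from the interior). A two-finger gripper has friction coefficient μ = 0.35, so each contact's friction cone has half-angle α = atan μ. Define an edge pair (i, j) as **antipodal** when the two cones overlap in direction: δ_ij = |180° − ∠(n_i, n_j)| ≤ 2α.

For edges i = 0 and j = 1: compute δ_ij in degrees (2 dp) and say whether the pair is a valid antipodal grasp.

δ = 122.46°, invalid

α = atan 0.35 = 19.29°;  2α = 38.58°
edge 0: e_0 = (+1.45, -0.97);  n_0 = (-0.5560, -0.8312)
edge 1: e_1 = (+1.34, +0.59);  n_1 = (+0.4030, -0.9152)
∠(n_0, n_1) = 57.54°
δ = |180° − 57.54°| = 122.46°
122.46° > 2α = 38.58°  →  invalid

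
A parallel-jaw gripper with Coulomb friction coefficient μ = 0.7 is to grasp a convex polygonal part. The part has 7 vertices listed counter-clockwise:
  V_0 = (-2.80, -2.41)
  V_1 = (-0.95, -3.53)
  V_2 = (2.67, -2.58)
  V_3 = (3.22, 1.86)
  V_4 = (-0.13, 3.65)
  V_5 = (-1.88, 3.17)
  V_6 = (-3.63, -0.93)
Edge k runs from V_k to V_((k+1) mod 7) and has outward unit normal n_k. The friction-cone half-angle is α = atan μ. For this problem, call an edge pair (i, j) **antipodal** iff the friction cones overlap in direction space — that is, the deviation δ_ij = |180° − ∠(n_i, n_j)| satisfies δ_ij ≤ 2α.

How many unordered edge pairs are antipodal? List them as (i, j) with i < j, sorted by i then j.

count = 10; pairs: (0,2), (0,3), (0,4), (1,3), (1,4), (1,5), (2,4), (2,5), (2,6), (3,6)

α = atan 0.7 = 34.99°;  2α = 69.98°
n_0 = (-0.5179, -0.8554)
n_1 = (+0.2538, -0.9672)
n_2 = (+0.9924, -0.1229)
n_3 = (+0.4713, +0.8820)
n_4 = (-0.2645, +0.9644)
n_5 = (-0.9197, +0.3926)
n_6 = (-0.8722, -0.4891)
  (0,1): δ = 134.10°  ·
  (0,2): δ = 65.87°  ✓
  (0,3): δ = 3.07°  ✓
  (0,4): δ = 46.53°  ✓
  (0,5): δ = 98.08°  ·
  (0,6): δ = 150.48°  ·
  (1,2): δ = 111.77°  ·
  (1,3): δ = 42.82°  ✓
  (1,4): δ = 0.63°  ✓
  (1,5): δ = 52.18°  ✓
  (1,6): δ = 104.58°  ·
  (2,3): δ = 111.06°  ·
  (2,4): δ = 67.60°  ✓
  (2,5): δ = 16.05°  ✓
  (2,6): δ = 36.35°  ✓
  (3,4): δ = 136.54°  ·
  (3,5): δ = 85.00°  ·
  (3,6): δ = 32.60°  ✓
  (4,5): δ = 128.45°  ·
  (4,6): δ = 76.05°  ·
  (5,6): δ = 127.60°  ·
antipodal pairs: 10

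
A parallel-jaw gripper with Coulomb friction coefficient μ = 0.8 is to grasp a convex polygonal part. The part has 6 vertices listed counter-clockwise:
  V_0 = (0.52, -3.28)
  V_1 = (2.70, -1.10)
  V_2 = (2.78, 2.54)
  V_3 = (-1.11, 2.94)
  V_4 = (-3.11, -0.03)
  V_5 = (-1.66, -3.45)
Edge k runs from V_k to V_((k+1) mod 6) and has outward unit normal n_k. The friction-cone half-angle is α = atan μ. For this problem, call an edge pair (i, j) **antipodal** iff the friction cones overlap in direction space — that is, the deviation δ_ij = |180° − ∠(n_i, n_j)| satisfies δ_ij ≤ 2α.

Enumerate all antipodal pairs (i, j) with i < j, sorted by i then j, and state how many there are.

α = atan 0.8 = 38.66°;  2α = 77.32°
n_0 = (+0.7071, -0.7071)
n_1 = (+0.9998, -0.0220)
n_2 = (+0.1023, +0.9948)
n_3 = (-0.8295, +0.5586)
n_4 = (-0.9207, -0.3903)
n_5 = (+0.0777, -0.9970)
  (0,1): δ = 136.26°  ·
  (0,2): δ = 50.87°  ✓
  (0,3): δ = 11.04°  ✓
  (0,4): δ = 67.98°  ✓
  (0,5): δ = 139.46°  ·
  (1,2): δ = 94.61°  ·
  (1,3): δ = 32.70°  ✓
  (1,4): δ = 24.23°  ✓
  (1,5): δ = 95.72°  ·
  (2,3): δ = 118.09°  ·
  (2,4): δ = 61.15°  ✓
  (2,5): δ = 10.33°  ✓
  (3,4): δ = 123.07°  ·
  (3,5): δ = 51.58°  ✓
  (4,5): δ = 108.52°  ·
antipodal pairs: 8

count = 8; pairs: (0,2), (0,3), (0,4), (1,3), (1,4), (2,4), (2,5), (3,5)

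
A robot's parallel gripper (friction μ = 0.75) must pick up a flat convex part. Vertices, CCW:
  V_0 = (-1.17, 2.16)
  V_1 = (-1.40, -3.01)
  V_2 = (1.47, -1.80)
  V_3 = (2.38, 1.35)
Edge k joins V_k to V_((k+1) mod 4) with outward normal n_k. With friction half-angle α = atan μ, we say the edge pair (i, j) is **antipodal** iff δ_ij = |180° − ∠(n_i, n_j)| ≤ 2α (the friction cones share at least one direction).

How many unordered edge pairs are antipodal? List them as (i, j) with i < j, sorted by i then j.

α = atan 0.75 = 36.87°;  2α = 73.74°
n_0 = (-0.9990, +0.0444)
n_1 = (+0.3885, -0.9215)
n_2 = (+0.9607, -0.2775)
n_3 = (+0.2225, +0.9749)
  (0,1): δ = 64.59°  ✓
  (0,2): δ = 13.57°  ✓
  (0,3): δ = 79.69°  ·
  (1,2): δ = 128.97°  ·
  (1,3): δ = 35.71°  ✓
  (2,3): δ = 86.74°  ·
antipodal pairs: 3

count = 3; pairs: (0,1), (0,2), (1,3)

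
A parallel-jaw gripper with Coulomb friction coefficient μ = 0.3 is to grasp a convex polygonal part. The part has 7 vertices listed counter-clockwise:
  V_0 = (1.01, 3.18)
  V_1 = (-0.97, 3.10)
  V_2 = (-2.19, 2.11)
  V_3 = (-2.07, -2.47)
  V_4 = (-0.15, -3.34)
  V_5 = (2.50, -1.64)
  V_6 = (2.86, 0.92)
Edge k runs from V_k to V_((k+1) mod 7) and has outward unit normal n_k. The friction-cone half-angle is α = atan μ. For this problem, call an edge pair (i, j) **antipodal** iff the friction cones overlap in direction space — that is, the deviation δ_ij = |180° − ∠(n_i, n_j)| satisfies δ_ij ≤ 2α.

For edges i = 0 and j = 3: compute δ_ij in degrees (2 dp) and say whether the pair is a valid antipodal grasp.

δ = 26.69°, valid

α = atan 0.3 = 16.70°;  2α = 33.40°
edge 0: e_0 = (-1.98, -0.08);  n_0 = (-0.0404, +0.9992)
edge 3: e_3 = (+1.92, -0.87);  n_3 = (-0.4127, -0.9109)
∠(n_0, n_3) = 153.31°
δ = |180° − 153.31°| = 26.69°
26.69° ≤ 2α = 33.40°  →  valid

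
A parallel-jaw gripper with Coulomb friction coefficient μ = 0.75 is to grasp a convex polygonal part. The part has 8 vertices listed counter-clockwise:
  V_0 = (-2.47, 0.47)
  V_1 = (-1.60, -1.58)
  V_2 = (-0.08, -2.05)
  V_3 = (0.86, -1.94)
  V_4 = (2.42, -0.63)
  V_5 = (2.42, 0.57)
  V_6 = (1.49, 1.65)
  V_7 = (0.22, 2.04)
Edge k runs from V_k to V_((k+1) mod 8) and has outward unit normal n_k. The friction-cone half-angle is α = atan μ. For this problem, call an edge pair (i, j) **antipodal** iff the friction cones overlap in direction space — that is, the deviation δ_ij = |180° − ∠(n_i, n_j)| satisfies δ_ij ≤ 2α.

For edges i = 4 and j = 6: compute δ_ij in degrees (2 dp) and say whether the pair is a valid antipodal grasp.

δ = 107.07°, invalid

α = atan 0.75 = 36.87°;  2α = 73.74°
edge 4: e_4 = (+0.00, +1.20);  n_4 = (+1.0000, -0.0000)
edge 6: e_6 = (-1.27, +0.39);  n_6 = (+0.2936, +0.9559)
∠(n_4, n_6) = 72.93°
δ = |180° − 72.93°| = 107.07°
107.07° > 2α = 73.74°  →  invalid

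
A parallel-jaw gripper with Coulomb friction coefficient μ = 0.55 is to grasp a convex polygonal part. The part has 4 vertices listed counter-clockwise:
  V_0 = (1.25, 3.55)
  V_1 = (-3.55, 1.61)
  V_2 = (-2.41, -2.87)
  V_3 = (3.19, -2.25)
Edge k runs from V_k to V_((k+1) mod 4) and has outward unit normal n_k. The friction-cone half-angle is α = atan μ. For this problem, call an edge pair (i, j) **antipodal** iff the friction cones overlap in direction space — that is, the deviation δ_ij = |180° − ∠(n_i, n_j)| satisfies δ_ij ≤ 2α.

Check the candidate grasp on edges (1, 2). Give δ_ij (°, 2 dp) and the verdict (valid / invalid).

δ = 97.96°, invalid

α = atan 0.55 = 28.81°;  2α = 57.62°
edge 1: e_1 = (+1.14, -4.48);  n_1 = (-0.9691, -0.2466)
edge 2: e_2 = (+5.60, +0.62);  n_2 = (+0.1100, -0.9939)
∠(n_1, n_2) = 82.04°
δ = |180° − 82.04°| = 97.96°
97.96° > 2α = 57.62°  →  invalid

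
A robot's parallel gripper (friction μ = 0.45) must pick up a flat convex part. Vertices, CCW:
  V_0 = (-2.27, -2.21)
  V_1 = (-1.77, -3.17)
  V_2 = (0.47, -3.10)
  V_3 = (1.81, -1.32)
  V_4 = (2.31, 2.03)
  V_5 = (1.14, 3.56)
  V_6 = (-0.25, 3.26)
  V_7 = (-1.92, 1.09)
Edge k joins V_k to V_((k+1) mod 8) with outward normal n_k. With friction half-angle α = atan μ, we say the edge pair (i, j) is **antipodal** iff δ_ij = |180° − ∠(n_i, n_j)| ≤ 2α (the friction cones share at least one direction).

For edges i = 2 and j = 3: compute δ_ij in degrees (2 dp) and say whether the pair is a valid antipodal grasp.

δ = 151.52°, invalid

α = atan 0.45 = 24.23°;  2α = 48.46°
edge 2: e_2 = (+1.34, +1.78);  n_2 = (+0.7989, -0.6014)
edge 3: e_3 = (+0.50, +3.35);  n_3 = (+0.9890, -0.1476)
∠(n_2, n_3) = 28.48°
δ = |180° − 28.48°| = 151.52°
151.52° > 2α = 48.46°  →  invalid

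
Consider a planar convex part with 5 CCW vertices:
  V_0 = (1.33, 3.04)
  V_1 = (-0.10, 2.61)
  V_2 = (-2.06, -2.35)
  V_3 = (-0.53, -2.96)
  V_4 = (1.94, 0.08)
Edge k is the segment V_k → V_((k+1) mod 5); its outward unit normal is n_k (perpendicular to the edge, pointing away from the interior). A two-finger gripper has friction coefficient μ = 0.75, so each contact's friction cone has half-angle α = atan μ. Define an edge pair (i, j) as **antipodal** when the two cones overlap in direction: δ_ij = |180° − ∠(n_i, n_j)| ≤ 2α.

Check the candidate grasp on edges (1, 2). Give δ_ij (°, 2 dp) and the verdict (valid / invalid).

α = atan 0.75 = 36.87°;  2α = 73.74°
edge 1: e_1 = (-1.96, -4.96);  n_1 = (-0.9300, +0.3675)
edge 2: e_2 = (+1.53, -0.61);  n_2 = (-0.3703, -0.9289)
∠(n_1, n_2) = 89.83°
δ = |180° − 89.83°| = 90.17°
90.17° > 2α = 73.74°  →  invalid

δ = 90.17°, invalid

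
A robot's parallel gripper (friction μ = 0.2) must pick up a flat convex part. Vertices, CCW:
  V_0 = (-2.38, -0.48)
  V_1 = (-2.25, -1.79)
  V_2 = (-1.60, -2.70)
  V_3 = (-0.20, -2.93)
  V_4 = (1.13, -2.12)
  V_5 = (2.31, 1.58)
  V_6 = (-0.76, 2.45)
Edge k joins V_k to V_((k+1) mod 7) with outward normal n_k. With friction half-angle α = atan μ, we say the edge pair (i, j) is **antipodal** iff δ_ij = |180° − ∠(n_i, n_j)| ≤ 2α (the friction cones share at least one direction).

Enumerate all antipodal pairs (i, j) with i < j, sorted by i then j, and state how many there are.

count = 2; pairs: (2,5), (4,6)

α = atan 0.2 = 11.31°;  2α = 22.62°
n_0 = (-0.9951, -0.0988)
n_1 = (-0.8137, -0.5812)
n_2 = (-0.1621, -0.9868)
n_3 = (+0.5202, -0.8541)
n_4 = (+0.9527, -0.3038)
n_5 = (+0.2727, +0.9621)
n_6 = (-0.8751, +0.4839)
  (0,1): δ = 150.13°  ·
  (0,2): δ = 105.00°  ·
  (0,3): δ = 64.32°  ·
  (0,4): δ = 23.36°  ·
  (0,5): δ = 68.51°  ·
  (0,6): δ = 145.39°  ·
  (1,2): δ = 134.87°  ·
  (1,3): δ = 94.20°  ·
  (1,4): δ = 53.23°  ·
  (1,5): δ = 38.64°  ·
  (1,6): δ = 115.52°  ·
  (2,3): δ = 139.33°  ·
  (2,4): δ = 98.36°  ·
  (2,5): δ = 6.49°  ✓
  (2,6): δ = 70.39°  ·
  (3,4): δ = 139.03°  ·
  (3,5): δ = 47.16°  ·
  (3,6): δ = 29.72°  ·
  (4,5): δ = 88.13°  ·
  (4,6): δ = 11.25°  ✓
  (5,6): δ = 103.12°  ·
antipodal pairs: 2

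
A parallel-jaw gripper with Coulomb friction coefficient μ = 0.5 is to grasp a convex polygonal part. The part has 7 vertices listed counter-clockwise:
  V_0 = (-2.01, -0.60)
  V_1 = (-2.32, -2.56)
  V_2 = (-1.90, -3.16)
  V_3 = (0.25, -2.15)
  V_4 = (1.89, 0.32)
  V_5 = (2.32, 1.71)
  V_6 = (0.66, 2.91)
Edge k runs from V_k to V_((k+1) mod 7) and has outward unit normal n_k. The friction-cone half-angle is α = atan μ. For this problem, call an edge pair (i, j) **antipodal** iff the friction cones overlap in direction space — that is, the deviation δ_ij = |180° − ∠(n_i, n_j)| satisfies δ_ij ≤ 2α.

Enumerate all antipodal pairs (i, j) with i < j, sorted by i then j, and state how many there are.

count = 7; pairs: (0,3), (0,4), (1,4), (1,5), (2,6), (3,6), (4,6)

α = atan 0.5 = 26.57°;  2α = 53.13°
n_0 = (-0.9877, +0.1562)
n_1 = (-0.8192, -0.5735)
n_2 = (+0.4252, -0.9051)
n_3 = (+0.8331, -0.5531)
n_4 = (+0.9553, -0.2955)
n_5 = (+0.5858, +0.8104)
n_6 = (-0.7959, +0.6054)
  (0,1): δ = 136.02°  ·
  (0,2): δ = 55.85°  ·
  (0,3): δ = 24.60°  ✓
  (0,4): δ = 8.20°  ✓
  (0,5): δ = 63.12°  ·
  (0,6): δ = 151.73°  ·
  (1,2): δ = 99.83°  ·
  (1,3): δ = 68.57°  ·
  (1,4): δ = 52.18°  ✓
  (1,5): δ = 19.15°  ✓
  (1,6): δ = 107.75°  ·
  (2,3): δ = 148.75°  ·
  (2,4): δ = 132.35°  ·
  (2,5): δ = 61.03°  ·
  (2,6): δ = 27.58°  ✓
  (3,4): δ = 163.61°  ·
  (3,5): δ = 92.28°  ·
  (3,6): δ = 3.68°  ✓
  (4,5): δ = 108.67°  ·
  (4,6): δ = 20.07°  ✓
  (5,6): δ = 91.40°  ·
antipodal pairs: 7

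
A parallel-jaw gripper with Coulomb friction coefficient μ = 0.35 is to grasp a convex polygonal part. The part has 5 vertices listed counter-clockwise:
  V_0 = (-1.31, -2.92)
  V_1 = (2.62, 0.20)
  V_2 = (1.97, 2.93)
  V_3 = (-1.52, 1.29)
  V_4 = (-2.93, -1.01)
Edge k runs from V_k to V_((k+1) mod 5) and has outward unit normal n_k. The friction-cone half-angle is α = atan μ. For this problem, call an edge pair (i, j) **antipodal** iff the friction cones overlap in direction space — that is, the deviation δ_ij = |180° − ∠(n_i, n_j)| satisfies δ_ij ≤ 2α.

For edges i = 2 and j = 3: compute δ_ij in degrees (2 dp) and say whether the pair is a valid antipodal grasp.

α = atan 0.35 = 19.29°;  2α = 38.58°
edge 2: e_2 = (-3.49, -1.64);  n_2 = (-0.4253, +0.9051)
edge 3: e_3 = (-1.41, -2.30);  n_3 = (-0.8525, +0.5226)
∠(n_2, n_3) = 33.32°
δ = |180° − 33.32°| = 146.68°
146.68° > 2α = 38.58°  →  invalid

δ = 146.68°, invalid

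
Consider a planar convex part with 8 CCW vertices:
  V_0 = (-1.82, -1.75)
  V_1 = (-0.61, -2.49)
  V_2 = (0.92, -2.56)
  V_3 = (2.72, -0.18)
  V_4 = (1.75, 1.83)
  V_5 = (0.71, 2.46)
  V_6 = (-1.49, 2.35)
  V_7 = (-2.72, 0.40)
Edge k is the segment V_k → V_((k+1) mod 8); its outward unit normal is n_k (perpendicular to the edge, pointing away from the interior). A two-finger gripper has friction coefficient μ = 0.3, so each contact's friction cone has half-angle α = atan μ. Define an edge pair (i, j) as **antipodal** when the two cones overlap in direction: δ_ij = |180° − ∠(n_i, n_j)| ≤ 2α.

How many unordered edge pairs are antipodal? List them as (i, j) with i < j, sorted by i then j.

count = 6; pairs: (0,3), (0,4), (1,4), (1,5), (2,6), (3,7)

α = atan 0.3 = 16.70°;  2α = 33.40°
n_0 = (-0.5217, -0.8531)
n_1 = (-0.0457, -0.9990)
n_2 = (+0.7976, -0.6032)
n_3 = (+0.9006, +0.4346)
n_4 = (+0.5181, +0.8553)
n_5 = (-0.0499, +0.9988)
n_6 = (-0.8458, +0.5335)
n_7 = (-0.9224, -0.3861)
  (0,1): δ = 151.17°  ·
  (0,2): δ = 95.65°  ·
  (0,3): δ = 32.79°  ✓
  (0,4): δ = 0.24°  ✓
  (0,5): δ = 34.31°  ·
  (0,6): δ = 89.21°  ·
  (0,7): δ = 144.16°  ·
  (1,2): δ = 124.48°  ·
  (1,3): δ = 61.62°  ·
  (1,4): δ = 28.59°  ✓
  (1,5): δ = 5.48°  ✓
  (1,6): δ = 60.38°  ·
  (1,7): δ = 115.33°  ·
  (2,3): δ = 117.14°  ·
  (2,4): δ = 84.11°  ·
  (2,5): δ = 50.04°  ·
  (2,6): δ = 4.86°  ✓
  (2,7): δ = 59.81°  ·
  (3,4): δ = 146.97°  ·
  (3,5): δ = 112.90°  ·
  (3,6): δ = 58.00°  ·
  (3,7): δ = 3.05°  ✓
  (4,5): δ = 145.93°  ·
  (4,6): δ = 91.04°  ·
  (4,7): δ = 36.08°  ·
  (5,6): δ = 125.10°  ·
  (5,7): δ = 70.15°  ·
  (6,7): δ = 125.04°  ·
antipodal pairs: 6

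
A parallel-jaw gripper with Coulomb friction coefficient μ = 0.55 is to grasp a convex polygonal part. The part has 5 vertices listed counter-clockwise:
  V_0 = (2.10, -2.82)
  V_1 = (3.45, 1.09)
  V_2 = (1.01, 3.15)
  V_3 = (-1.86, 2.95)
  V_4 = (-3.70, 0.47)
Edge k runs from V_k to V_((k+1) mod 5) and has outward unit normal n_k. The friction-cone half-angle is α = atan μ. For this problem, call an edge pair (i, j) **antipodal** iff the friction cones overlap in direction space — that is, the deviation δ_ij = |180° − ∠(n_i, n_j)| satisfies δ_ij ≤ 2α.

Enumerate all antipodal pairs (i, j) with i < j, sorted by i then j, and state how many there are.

count = 3; pairs: (0,3), (1,4), (2,4)

α = atan 0.55 = 28.81°;  2α = 57.62°
n_0 = (+0.9452, -0.3264)
n_1 = (+0.6451, +0.7641)
n_2 = (-0.0695, +0.9976)
n_3 = (-0.8031, +0.5958)
n_4 = (-0.4934, -0.8698)
  (0,1): δ = 111.12°  ·
  (0,2): δ = 66.97°  ·
  (0,3): δ = 17.52°  ✓
  (0,4): δ = 79.48°  ·
  (1,2): δ = 135.84°  ·
  (1,3): δ = 86.40°  ·
  (1,4): δ = 10.61°  ✓
  (2,3): δ = 130.56°  ·
  (2,4): δ = 33.55°  ✓
  (3,4): δ = 82.99°  ·
antipodal pairs: 3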